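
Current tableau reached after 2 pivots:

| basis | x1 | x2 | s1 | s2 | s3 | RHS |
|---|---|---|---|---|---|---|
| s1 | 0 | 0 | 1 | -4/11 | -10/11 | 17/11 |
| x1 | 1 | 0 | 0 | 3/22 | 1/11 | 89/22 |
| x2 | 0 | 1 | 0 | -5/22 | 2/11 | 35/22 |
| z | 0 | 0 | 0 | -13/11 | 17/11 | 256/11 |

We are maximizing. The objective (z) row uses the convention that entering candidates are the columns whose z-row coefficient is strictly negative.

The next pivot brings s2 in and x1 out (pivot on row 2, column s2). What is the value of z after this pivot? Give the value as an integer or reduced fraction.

175/3

Minimum ratio for s2: (89/22)/(3/22) = 89/3.
z changes by −(z-row coeff of s2)·ratio = −(-13/11)·(89/3) = 1157/33.
New z = 256/11 + (1157/33) = 175/3.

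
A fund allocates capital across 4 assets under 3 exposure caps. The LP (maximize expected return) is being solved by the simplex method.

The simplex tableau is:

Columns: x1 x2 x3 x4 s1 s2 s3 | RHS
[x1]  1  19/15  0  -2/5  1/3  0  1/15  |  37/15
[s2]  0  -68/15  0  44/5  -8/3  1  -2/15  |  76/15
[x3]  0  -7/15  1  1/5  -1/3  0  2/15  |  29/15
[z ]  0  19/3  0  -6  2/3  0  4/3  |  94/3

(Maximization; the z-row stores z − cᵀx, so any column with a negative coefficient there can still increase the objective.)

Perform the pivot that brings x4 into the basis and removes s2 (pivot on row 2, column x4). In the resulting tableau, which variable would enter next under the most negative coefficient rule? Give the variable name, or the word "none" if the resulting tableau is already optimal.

Pivot element 44/5. New z-row = old z-row − (-6)·(row 2/(44/5)).
Updated z-row coefficients: x1: 0, x2: 107/33, x3: 0, x4: 0, s1: -38/33, s2: 15/22, s3: 41/33.
The most negative is -38/33 in column s1, so s1 would enter next.

s1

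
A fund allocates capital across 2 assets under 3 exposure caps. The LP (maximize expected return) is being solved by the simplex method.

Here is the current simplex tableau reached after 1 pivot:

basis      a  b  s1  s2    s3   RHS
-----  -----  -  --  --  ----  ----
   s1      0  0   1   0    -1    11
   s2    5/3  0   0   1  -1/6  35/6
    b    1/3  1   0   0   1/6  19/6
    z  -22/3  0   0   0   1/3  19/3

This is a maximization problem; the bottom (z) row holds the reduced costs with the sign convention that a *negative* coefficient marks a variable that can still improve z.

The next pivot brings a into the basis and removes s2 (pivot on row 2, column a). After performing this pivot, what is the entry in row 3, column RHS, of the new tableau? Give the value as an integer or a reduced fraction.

2

Pivot element is row 2, column a: 5/3.
Normalize row 2: new (row 2, RHS) = (35/6)/(5/3) = 7/2.
row 3 ← row 3 − (1/3)·(new row 2): 19/6 − (1/3)·(7/2) = 2.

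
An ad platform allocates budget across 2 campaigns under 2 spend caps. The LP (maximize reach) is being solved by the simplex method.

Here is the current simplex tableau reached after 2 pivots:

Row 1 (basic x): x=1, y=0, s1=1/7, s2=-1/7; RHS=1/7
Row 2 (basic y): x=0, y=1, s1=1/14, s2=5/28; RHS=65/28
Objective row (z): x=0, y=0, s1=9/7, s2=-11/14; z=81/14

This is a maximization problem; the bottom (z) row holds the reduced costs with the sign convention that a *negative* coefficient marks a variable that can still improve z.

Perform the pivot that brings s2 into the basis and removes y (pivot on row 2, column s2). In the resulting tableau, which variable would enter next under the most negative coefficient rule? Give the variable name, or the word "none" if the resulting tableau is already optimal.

Pivot element 5/28. New z-row = old z-row − (-11/14)·(row 2/(5/28)).
Updated z-row coefficients: x: 0, y: 22/5, s1: 8/5, s2: 0.
No coefficient is strictly negative; the tableau after this pivot is optimal.

none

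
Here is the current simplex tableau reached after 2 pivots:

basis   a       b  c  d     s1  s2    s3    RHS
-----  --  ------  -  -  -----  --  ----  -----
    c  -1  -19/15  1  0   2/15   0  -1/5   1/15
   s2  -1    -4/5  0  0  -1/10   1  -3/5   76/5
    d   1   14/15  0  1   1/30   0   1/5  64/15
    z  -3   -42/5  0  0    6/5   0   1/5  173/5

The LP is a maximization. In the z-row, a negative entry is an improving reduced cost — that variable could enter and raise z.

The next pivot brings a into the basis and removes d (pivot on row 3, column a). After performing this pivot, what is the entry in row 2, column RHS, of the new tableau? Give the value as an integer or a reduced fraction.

292/15

Pivot element is row 3, column a: 1.
Normalize row 3: new (row 3, RHS) = (64/15)/1 = 64/15.
row 2 ← row 2 − (-1)·(new row 3): 76/5 − (-1)·(64/15) = 292/15.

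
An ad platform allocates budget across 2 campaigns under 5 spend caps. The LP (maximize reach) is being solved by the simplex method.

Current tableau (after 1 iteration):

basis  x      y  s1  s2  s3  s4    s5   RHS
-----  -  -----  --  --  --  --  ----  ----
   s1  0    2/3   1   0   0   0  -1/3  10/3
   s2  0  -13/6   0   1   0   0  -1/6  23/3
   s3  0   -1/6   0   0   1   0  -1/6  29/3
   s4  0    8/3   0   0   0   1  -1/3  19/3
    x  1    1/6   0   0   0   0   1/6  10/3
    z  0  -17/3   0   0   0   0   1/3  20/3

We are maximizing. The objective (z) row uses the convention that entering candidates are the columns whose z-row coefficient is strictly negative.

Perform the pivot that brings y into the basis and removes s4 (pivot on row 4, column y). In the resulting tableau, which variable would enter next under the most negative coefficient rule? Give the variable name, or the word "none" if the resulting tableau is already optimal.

s5

Pivot element 8/3. New z-row = old z-row − (-17/3)·(row 4/(8/3)).
Updated z-row coefficients: x: 0, y: 0, s1: 0, s2: 0, s3: 0, s4: 17/8, s5: -3/8.
The most negative is -3/8 in column s5, so s5 would enter next.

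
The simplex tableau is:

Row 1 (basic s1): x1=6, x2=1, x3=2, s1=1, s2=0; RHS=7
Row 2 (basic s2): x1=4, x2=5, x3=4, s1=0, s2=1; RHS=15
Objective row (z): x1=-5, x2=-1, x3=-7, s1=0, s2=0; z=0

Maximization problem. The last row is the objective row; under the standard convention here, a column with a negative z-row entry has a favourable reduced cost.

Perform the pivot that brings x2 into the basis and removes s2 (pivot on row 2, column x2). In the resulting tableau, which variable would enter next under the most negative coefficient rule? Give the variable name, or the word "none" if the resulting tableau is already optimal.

Pivot element 5. New z-row = old z-row − (-1)·(row 2/5).
Updated z-row coefficients: x1: -21/5, x2: 0, x3: -31/5, s1: 0, s2: 1/5.
The most negative is -31/5 in column x3, so x3 would enter next.

x3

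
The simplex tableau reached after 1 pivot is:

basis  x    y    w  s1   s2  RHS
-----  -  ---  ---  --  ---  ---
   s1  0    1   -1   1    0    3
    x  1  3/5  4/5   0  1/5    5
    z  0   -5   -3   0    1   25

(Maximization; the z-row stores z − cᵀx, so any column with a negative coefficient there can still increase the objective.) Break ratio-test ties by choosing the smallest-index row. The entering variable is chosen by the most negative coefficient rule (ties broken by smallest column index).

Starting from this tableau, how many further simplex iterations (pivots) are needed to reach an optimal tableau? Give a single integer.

2

pivot: y in, s1 out → z = 40
pivot: w in, x out → z = 408/7
No improving column remains; optimal.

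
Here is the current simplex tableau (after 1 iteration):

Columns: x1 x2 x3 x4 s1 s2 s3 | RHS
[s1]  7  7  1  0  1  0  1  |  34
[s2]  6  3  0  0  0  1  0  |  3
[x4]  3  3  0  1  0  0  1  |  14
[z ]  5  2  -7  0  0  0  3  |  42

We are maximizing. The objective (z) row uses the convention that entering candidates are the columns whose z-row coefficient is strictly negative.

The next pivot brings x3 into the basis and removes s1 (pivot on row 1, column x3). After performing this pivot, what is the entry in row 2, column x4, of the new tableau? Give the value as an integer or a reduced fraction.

Pivot element is row 1, column x3: 1.
Normalize row 1: new (row 1, x4) = 0/1 = 0.
row 2 ← row 2 − 0·(new row 1): 0 − 0·0 = 0.

0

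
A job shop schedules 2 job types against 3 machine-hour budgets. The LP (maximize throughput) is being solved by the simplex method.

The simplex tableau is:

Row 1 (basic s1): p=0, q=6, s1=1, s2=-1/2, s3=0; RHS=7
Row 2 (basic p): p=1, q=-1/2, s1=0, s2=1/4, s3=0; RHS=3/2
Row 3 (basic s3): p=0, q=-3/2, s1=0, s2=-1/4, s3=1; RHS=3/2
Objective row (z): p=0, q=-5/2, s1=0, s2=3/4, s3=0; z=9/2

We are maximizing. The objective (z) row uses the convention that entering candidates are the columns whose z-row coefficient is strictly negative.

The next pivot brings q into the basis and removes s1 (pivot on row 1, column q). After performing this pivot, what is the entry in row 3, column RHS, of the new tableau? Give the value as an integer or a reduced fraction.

13/4

Pivot element is row 1, column q: 6.
Normalize row 1: new (row 1, RHS) = 7/6 = 7/6.
row 3 ← row 3 − (-3/2)·(new row 1): 3/2 − (-3/2)·(7/6) = 13/4.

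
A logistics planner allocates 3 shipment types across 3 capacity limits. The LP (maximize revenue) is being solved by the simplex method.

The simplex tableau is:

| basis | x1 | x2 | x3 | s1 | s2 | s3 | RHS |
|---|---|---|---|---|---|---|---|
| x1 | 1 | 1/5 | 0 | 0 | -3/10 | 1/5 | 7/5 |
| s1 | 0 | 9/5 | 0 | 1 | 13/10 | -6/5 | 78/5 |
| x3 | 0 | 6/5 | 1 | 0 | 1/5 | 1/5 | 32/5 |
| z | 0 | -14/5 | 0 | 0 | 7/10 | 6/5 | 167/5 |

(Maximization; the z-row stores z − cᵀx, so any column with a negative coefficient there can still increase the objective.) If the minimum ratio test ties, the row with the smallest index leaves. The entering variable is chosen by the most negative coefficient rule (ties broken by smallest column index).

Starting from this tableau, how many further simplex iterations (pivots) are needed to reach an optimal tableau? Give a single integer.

1

pivot: x2 in, x3 out → z = 145/3
No improving column remains; optimal.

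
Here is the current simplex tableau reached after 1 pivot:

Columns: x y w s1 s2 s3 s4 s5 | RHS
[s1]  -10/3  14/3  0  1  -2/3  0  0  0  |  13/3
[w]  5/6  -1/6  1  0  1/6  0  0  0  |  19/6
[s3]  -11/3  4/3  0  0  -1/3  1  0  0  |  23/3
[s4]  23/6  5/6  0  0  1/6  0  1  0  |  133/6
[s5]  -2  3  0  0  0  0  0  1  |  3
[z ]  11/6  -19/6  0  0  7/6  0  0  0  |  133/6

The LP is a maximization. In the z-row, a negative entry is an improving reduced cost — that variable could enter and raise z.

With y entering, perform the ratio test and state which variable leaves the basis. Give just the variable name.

s1

Ratios: row 1 (s1): (13/3)/(14/3) = 13/14; row 2 (w): entry -1/6 ≤ 0, skip; row 3 (s3): (23/3)/(4/3) = 23/4; row 4 (s4): (133/6)/(5/6) = 133/5; row 5 (s5): 3/3 = 1.
Minimum ratio 13/14 is in the s1 row, so s1 leaves.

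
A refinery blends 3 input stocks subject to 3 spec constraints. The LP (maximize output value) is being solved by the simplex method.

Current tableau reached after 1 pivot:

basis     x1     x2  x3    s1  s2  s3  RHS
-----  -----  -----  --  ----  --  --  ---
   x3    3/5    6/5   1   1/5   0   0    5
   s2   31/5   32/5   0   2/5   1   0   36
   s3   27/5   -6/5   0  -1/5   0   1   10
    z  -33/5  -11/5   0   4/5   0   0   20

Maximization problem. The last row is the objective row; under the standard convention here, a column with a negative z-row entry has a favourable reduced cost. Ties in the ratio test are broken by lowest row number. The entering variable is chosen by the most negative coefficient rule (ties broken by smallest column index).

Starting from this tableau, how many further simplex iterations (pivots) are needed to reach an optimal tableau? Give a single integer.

2

pivot: x1 in, s3 out → z = 290/9
pivot: x2 in, x3 out → z = 515/12
No improving column remains; optimal.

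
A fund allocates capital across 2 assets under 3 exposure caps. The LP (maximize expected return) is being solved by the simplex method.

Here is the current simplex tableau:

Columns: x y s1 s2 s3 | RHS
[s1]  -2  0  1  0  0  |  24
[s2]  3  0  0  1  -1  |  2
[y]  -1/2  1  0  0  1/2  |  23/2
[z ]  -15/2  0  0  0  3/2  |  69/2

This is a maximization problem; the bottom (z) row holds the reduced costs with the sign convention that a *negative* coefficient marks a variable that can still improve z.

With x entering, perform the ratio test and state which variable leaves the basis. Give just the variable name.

Ratios: row 1 (s1): entry -2 ≤ 0, skip; row 2 (s2): 2/3 = 2/3; row 3 (y): entry -1/2 ≤ 0, skip.
Minimum ratio 2/3 is in the s2 row, so s2 leaves.

s2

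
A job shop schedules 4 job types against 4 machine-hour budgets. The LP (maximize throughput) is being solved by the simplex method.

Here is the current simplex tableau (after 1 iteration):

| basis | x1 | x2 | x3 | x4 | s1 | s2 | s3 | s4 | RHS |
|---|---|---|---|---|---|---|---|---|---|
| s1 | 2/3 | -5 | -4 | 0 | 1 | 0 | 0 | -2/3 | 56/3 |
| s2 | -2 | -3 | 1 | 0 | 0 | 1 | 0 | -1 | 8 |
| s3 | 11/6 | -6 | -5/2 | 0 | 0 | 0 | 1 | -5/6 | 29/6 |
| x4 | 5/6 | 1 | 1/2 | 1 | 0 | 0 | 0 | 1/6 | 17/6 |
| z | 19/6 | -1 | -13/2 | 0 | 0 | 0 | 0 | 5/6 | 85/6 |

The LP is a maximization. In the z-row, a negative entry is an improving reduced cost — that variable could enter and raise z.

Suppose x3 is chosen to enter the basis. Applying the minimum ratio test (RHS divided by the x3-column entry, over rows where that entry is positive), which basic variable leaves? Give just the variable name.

x4

Ratios: row 1 (s1): entry -4 ≤ 0, skip; row 2 (s2): 8/1 = 8; row 3 (s3): entry -5/2 ≤ 0, skip; row 4 (x4): (17/6)/(1/2) = 17/3.
Minimum ratio 17/3 is in the x4 row, so x4 leaves.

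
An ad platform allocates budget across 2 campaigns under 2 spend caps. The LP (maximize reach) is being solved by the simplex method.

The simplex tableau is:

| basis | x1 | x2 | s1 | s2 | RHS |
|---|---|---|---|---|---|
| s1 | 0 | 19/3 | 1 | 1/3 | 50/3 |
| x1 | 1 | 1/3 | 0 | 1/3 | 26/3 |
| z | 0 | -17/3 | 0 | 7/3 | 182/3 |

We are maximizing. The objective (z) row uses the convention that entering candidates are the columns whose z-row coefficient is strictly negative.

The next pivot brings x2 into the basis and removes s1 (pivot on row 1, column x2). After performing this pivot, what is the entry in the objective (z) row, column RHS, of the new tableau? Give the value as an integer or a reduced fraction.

Pivot element is row 1, column x2: 19/3.
Normalize row 1: new (row 1, RHS) = (50/3)/(19/3) = 50/19.
z-row ← z-row − (-17/3)·(new row 1): 182/3 − (-17/3)·(50/19) = 1436/19.

1436/19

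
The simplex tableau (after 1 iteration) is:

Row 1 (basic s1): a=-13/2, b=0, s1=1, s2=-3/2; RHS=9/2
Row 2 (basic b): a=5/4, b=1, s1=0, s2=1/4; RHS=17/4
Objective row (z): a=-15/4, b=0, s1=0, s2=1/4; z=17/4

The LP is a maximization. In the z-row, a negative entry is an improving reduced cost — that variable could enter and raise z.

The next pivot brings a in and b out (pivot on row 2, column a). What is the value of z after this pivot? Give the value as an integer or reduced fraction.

17

Minimum ratio for a: (17/4)/(5/4) = 17/5.
z changes by −(z-row coeff of a)·ratio = −(-15/4)·(17/5) = 51/4.
New z = 17/4 + (51/4) = 17.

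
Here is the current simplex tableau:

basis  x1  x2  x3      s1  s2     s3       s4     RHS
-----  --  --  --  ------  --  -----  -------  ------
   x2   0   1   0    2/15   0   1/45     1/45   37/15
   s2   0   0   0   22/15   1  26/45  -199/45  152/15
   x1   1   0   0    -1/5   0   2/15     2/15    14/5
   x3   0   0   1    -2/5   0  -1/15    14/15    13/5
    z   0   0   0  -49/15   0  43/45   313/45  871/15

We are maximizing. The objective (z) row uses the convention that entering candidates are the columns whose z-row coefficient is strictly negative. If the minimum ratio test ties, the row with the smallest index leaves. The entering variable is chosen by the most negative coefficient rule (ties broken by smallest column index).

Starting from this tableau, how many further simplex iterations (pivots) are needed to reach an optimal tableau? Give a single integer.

pivot: s1 in, s2 out → z = 887/11
pivot: s4 in, x2 out → z = 2553/28
No improving column remains; optimal.

2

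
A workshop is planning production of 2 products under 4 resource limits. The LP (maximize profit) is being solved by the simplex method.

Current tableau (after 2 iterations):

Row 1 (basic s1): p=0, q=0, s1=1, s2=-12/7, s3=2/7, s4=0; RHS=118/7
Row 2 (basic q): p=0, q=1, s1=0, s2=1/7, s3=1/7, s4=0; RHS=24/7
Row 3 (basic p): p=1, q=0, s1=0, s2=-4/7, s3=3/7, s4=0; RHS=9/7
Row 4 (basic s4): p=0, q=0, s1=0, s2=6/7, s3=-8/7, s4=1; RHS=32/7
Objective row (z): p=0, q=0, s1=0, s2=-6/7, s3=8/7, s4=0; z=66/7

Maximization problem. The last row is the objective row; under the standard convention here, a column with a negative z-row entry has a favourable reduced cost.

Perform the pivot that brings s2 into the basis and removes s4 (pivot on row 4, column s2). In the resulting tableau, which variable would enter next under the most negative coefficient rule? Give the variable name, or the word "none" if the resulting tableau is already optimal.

Pivot element 6/7. New z-row = old z-row − (-6/7)·(row 4/(6/7)).
Updated z-row coefficients: p: 0, q: 0, s1: 0, s2: 0, s3: 0, s4: 1.
No coefficient is strictly negative; the tableau after this pivot is optimal.

none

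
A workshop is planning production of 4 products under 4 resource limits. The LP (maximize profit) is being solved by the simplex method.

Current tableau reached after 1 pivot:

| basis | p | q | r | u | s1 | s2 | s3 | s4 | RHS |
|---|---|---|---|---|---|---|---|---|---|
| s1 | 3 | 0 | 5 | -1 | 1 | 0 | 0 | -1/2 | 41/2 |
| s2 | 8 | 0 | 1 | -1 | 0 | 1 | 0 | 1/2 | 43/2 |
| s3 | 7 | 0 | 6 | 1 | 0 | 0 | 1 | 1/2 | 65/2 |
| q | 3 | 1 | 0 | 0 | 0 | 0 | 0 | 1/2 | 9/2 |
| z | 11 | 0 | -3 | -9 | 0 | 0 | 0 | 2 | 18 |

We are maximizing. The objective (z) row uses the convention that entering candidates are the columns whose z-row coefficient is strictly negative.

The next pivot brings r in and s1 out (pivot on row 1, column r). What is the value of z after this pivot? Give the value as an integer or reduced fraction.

303/10

Minimum ratio for r: (41/2)/5 = 41/10.
z changes by −(z-row coeff of r)·ratio = −(-3)·(41/10) = 123/10.
New z = 18 + (123/10) = 303/10.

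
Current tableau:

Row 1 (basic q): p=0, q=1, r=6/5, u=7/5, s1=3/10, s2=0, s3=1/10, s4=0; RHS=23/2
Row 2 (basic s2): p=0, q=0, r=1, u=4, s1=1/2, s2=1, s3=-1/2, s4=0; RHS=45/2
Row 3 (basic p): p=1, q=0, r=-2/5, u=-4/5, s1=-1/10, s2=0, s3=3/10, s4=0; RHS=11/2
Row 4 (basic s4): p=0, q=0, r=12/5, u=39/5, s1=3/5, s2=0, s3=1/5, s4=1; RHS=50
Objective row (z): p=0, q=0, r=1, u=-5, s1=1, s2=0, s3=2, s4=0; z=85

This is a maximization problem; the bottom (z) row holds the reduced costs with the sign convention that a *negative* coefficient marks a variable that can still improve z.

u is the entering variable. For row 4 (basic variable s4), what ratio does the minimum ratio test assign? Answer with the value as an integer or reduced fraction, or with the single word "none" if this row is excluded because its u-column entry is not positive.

250/39

Ratio = RHS / (u entry) = 50 / (39/5) = 250/39.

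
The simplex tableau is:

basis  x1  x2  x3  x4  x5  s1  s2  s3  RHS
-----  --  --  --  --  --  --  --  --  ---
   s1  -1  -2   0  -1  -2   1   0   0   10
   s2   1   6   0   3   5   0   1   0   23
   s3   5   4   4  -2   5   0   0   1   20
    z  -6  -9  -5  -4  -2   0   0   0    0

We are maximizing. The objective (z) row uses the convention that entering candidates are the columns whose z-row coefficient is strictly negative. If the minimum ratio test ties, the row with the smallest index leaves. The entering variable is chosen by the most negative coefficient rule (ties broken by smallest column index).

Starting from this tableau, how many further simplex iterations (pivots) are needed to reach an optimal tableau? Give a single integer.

3

pivot: x2 in, s2 out → z = 69/2
pivot: x3 in, s3 out → z = 121/3
pivot: x4 in, x2 out → z = 449/6
No improving column remains; optimal.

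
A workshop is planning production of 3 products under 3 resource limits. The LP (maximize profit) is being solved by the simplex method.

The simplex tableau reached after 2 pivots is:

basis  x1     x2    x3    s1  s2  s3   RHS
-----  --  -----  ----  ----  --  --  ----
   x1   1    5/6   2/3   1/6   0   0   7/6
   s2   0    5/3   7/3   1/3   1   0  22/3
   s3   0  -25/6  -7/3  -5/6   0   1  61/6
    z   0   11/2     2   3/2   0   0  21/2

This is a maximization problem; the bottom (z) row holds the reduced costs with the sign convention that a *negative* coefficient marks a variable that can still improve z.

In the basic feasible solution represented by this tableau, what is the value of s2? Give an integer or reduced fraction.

s2 is basic (row 2); its value is the RHS of that row: 22/3.

22/3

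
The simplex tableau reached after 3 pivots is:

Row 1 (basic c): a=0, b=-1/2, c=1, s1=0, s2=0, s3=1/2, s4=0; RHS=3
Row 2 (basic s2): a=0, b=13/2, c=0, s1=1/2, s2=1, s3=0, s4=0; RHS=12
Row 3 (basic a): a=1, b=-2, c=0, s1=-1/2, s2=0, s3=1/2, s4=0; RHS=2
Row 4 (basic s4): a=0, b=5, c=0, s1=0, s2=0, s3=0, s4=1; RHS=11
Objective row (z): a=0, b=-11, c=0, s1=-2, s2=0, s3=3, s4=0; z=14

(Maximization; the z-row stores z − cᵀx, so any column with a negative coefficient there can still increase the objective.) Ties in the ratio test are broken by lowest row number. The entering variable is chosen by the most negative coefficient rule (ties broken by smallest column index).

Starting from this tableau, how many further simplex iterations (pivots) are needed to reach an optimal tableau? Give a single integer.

2

pivot: b in, s2 out → z = 446/13
pivot: s1 in, b out → z = 62
No improving column remains; optimal.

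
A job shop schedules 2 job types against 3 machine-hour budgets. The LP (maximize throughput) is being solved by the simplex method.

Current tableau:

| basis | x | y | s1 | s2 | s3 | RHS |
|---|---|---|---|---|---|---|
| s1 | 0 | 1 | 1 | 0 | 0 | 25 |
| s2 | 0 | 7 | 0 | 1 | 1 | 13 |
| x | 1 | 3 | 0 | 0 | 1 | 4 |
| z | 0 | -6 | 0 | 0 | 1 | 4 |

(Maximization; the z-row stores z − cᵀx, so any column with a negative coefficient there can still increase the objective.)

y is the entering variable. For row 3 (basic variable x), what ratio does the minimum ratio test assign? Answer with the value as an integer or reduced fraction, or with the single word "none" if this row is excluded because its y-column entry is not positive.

Ratio = RHS / (y entry) = 4 / 3 = 4/3.

4/3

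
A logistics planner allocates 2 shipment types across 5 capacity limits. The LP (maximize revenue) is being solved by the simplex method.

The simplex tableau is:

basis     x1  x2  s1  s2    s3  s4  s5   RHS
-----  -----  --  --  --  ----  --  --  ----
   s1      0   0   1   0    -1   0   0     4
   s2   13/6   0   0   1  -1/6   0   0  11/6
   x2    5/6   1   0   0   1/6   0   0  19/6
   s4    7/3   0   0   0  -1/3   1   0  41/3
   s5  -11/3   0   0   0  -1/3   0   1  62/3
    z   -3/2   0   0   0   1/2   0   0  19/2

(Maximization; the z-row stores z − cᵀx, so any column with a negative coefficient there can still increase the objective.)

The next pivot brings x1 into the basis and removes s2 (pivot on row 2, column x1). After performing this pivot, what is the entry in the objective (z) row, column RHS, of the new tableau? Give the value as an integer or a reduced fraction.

Pivot element is row 2, column x1: 13/6.
Normalize row 2: new (row 2, RHS) = (11/6)/(13/6) = 11/13.
z-row ← z-row − (-3/2)·(new row 2): 19/2 − (-3/2)·(11/13) = 140/13.

140/13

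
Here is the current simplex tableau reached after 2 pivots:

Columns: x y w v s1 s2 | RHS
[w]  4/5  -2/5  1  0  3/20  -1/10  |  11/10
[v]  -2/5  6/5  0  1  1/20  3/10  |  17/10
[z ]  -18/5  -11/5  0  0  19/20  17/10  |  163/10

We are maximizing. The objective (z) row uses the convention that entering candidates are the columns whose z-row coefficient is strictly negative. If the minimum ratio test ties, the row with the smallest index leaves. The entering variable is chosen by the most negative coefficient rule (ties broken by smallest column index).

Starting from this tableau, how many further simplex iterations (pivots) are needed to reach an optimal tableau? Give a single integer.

pivot: x in, w out → z = 85/4
pivot: y in, v out → z = 121/4
No improving column remains; optimal.

2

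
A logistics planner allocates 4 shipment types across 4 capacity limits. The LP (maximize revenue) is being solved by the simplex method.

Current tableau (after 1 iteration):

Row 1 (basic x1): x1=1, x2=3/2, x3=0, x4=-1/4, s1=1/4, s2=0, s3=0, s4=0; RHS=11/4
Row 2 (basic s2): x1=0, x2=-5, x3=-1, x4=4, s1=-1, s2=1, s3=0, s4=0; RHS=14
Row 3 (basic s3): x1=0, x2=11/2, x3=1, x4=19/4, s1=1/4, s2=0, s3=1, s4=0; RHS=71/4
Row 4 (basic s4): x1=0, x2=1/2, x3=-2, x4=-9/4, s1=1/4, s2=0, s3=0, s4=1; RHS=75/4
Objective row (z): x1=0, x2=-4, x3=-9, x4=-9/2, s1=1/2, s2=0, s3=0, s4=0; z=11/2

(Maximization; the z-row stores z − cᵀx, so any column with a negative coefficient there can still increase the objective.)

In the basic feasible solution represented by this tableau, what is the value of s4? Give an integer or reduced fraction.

s4 is basic (row 4); its value is the RHS of that row: 75/4.

75/4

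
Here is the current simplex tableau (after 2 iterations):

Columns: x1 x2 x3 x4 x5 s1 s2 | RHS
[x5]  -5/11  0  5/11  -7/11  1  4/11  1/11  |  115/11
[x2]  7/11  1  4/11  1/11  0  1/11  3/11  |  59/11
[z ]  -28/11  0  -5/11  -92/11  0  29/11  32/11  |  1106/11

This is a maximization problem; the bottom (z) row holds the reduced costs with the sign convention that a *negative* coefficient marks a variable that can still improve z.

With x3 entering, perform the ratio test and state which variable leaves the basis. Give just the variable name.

Ratios: row 1 (x5): (115/11)/(5/11) = 23; row 2 (x2): (59/11)/(4/11) = 59/4.
Minimum ratio 59/4 is in the x2 row, so x2 leaves.

x2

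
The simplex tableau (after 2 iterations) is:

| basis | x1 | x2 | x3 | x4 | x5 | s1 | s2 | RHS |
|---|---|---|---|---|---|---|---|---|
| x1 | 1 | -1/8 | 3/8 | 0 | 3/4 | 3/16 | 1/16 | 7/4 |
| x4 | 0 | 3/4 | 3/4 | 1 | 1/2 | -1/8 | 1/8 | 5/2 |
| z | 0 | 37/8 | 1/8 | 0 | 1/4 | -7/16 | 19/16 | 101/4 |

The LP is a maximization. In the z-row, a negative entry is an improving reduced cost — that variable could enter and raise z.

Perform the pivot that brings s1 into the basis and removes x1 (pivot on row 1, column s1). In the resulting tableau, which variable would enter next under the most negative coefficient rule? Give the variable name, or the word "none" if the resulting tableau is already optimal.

none

Pivot element 3/16. New z-row = old z-row − (-7/16)·(row 1/(3/16)).
Updated z-row coefficients: x1: 7/3, x2: 13/3, x3: 1, x4: 0, x5: 2, s1: 0, s2: 4/3.
No coefficient is strictly negative; the tableau after this pivot is optimal.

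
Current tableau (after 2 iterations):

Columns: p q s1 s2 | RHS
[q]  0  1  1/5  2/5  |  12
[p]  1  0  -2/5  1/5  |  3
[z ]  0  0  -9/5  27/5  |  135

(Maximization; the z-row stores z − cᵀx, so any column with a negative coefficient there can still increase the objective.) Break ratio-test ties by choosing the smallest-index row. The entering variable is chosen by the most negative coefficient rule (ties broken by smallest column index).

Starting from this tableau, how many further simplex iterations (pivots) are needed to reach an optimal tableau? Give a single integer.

1

pivot: s1 in, q out → z = 243
No improving column remains; optimal.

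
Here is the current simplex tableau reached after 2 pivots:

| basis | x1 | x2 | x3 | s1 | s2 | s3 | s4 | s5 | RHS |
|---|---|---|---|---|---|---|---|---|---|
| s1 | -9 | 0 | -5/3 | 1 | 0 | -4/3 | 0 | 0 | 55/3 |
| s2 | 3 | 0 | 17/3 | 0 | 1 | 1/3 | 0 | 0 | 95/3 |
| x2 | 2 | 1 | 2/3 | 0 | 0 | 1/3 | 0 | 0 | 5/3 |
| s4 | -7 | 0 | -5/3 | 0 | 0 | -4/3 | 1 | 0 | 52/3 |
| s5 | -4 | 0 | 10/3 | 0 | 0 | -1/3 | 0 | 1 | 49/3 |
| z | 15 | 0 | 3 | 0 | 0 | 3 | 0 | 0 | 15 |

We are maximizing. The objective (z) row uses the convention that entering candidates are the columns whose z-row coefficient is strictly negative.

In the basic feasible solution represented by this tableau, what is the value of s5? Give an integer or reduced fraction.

s5 is basic (row 5); its value is the RHS of that row: 49/3.

49/3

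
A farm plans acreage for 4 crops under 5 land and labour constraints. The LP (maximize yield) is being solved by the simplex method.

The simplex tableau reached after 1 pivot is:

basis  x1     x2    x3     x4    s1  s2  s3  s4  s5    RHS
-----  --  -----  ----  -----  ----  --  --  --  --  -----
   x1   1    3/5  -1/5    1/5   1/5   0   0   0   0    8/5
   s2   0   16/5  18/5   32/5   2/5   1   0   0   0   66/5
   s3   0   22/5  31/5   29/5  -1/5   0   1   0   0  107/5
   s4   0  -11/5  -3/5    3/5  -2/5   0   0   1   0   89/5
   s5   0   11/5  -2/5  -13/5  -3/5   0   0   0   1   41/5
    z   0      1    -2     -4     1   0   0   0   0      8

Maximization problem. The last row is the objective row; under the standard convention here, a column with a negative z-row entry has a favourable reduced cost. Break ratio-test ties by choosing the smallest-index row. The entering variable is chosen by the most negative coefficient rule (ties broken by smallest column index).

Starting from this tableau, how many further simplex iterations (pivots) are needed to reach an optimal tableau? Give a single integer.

1

pivot: x4 in, s2 out → z = 65/4
No improving column remains; optimal.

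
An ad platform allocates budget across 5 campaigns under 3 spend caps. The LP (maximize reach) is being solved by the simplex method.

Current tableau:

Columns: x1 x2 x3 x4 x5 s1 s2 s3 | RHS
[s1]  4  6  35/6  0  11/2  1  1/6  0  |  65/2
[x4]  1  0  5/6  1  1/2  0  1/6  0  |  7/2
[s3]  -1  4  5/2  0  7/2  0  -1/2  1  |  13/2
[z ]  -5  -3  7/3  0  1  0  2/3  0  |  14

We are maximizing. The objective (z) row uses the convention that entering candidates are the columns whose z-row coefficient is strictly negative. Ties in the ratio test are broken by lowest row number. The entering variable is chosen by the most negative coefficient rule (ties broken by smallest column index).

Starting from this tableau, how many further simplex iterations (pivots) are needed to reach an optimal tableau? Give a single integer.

2

pivot: x1 in, x4 out → z = 63/2
pivot: x2 in, s3 out → z = 39
No improving column remains; optimal.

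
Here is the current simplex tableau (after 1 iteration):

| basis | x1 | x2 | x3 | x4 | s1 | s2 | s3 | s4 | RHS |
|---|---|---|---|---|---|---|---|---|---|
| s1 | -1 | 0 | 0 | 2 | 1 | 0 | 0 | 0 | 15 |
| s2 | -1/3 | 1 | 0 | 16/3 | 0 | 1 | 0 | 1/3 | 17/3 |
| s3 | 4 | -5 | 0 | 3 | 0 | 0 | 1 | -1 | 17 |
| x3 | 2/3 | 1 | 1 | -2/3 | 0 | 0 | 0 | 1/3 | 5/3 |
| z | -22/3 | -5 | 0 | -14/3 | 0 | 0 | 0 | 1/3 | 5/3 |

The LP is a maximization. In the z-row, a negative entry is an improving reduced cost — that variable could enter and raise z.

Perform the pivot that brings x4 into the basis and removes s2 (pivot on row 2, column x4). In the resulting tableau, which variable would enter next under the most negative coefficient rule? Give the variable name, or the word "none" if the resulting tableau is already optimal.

x1

Pivot element 16/3. New z-row = old z-row − (-14/3)·(row 2/(16/3)).
Updated z-row coefficients: x1: -61/8, x2: -33/8, x3: 0, x4: 0, s1: 0, s2: 7/8, s3: 0, s4: 5/8.
The most negative is -61/8 in column x1, so x1 would enter next.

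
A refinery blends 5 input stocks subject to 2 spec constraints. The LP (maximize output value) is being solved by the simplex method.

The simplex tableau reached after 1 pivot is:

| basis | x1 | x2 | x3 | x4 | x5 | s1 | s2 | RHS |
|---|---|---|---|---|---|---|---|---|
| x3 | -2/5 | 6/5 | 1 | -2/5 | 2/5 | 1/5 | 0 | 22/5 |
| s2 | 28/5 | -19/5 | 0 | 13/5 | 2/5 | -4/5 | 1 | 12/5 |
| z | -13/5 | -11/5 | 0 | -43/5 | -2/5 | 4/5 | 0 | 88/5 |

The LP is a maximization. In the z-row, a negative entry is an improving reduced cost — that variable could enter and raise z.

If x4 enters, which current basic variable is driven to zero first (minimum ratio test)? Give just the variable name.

Ratios: row 1 (x3): entry -2/5 ≤ 0, skip; row 2 (s2): (12/5)/(13/5) = 12/13.
Minimum ratio 12/13 is in the s2 row, so s2 leaves.

s2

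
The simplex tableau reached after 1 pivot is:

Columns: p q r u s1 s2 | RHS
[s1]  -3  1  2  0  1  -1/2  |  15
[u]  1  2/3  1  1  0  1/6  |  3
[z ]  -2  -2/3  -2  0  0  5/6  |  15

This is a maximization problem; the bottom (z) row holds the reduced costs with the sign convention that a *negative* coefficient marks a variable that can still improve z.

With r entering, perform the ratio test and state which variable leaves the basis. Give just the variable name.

Ratios: row 1 (s1): 15/2 = 15/2; row 2 (u): 3/1 = 3.
Minimum ratio 3 is in the u row, so u leaves.

u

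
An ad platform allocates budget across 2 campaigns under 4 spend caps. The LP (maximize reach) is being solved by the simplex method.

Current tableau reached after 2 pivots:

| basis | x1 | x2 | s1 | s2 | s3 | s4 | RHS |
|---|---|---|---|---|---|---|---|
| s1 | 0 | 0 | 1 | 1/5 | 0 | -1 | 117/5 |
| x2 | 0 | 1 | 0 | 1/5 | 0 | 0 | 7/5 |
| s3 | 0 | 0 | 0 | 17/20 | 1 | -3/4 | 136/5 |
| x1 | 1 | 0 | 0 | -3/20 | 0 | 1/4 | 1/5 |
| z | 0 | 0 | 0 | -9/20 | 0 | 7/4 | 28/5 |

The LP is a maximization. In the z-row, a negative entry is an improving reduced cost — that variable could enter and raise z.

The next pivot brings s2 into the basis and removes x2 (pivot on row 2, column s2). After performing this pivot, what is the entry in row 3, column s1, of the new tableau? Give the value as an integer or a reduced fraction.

0

Pivot element is row 2, column s2: 1/5.
Normalize row 2: new (row 2, s1) = 0/(1/5) = 0.
row 3 ← row 3 − (17/20)·(new row 2): 0 − (17/20)·0 = 0.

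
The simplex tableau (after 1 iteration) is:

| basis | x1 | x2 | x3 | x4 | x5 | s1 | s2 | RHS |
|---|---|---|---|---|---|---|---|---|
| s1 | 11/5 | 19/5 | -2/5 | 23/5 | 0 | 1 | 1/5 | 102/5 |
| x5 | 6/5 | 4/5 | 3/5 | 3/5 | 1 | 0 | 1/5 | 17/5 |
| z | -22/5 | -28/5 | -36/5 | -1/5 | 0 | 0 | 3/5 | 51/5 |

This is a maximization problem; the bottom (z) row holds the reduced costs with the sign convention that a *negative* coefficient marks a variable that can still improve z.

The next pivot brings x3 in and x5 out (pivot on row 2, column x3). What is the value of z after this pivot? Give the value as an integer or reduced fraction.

Minimum ratio for x3: (17/5)/(3/5) = 17/3.
z changes by −(z-row coeff of x3)·ratio = −(-36/5)·(17/3) = 204/5.
New z = 51/5 + (204/5) = 51.

51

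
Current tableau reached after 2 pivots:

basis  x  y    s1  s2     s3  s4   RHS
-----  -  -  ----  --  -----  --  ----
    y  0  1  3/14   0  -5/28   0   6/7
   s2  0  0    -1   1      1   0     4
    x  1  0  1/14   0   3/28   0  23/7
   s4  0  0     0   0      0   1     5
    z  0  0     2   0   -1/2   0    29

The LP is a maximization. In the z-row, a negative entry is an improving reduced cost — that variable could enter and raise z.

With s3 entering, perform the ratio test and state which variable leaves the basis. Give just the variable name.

s2

Ratios: row 1 (y): entry -5/28 ≤ 0, skip; row 2 (s2): 4/1 = 4; row 3 (x): (23/7)/(3/28) = 92/3; row 4 (s4): entry 0 ≤ 0, skip.
Minimum ratio 4 is in the s2 row, so s2 leaves.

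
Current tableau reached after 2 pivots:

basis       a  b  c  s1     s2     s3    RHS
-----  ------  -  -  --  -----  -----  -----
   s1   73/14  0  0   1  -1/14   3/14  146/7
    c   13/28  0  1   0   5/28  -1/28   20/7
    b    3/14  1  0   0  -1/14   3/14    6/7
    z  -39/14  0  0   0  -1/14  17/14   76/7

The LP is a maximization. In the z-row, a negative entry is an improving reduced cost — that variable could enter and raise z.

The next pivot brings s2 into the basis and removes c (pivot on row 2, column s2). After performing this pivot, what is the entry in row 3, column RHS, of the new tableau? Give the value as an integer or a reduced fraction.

Pivot element is row 2, column s2: 5/28.
Normalize row 2: new (row 2, RHS) = (20/7)/(5/28) = 16.
row 3 ← row 3 − (-1/14)·(new row 2): 6/7 − (-1/14)·16 = 2.

2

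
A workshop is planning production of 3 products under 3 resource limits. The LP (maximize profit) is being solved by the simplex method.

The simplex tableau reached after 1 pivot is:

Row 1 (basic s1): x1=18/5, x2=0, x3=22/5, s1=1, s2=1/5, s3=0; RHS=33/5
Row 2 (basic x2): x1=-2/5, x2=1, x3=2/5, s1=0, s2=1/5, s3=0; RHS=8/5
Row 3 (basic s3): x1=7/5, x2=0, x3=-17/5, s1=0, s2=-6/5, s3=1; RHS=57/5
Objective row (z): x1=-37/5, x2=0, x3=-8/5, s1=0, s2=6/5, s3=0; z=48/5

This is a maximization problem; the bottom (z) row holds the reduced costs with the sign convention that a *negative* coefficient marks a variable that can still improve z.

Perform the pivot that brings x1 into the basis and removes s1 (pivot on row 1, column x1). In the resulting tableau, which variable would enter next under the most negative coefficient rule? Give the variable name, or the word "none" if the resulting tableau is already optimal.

none

Pivot element 18/5. New z-row = old z-row − (-37/5)·(row 1/(18/5)).
Updated z-row coefficients: x1: 0, x2: 0, x3: 67/9, s1: 37/18, s2: 29/18, s3: 0.
No coefficient is strictly negative; the tableau after this pivot is optimal.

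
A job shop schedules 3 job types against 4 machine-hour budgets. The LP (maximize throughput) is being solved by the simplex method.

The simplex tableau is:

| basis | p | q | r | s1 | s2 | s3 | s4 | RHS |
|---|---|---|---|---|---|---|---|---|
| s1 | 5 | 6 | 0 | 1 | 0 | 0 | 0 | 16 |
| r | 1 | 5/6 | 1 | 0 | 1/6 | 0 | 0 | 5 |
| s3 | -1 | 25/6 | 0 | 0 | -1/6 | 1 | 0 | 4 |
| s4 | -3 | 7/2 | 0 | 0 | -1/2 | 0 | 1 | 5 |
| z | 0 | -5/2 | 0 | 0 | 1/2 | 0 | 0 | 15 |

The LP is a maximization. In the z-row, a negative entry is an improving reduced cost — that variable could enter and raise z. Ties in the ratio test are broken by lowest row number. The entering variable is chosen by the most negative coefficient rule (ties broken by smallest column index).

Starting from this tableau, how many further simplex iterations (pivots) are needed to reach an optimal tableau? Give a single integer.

2

pivot: q in, s3 out → z = 87/5
pivot: p in, s1 out → z = 2955/161
No improving column remains; optimal.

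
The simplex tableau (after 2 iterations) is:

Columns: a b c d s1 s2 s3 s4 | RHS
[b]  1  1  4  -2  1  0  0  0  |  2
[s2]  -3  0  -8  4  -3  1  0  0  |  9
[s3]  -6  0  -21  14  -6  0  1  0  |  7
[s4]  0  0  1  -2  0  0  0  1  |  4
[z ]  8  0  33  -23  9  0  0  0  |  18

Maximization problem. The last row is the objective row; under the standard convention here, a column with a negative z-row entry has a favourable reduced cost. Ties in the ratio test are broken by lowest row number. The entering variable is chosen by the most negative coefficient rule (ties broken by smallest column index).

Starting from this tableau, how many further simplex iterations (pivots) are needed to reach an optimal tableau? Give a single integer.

2

pivot: d in, s3 out → z = 59/2
pivot: a in, b out → z = 137/2
No improving column remains; optimal.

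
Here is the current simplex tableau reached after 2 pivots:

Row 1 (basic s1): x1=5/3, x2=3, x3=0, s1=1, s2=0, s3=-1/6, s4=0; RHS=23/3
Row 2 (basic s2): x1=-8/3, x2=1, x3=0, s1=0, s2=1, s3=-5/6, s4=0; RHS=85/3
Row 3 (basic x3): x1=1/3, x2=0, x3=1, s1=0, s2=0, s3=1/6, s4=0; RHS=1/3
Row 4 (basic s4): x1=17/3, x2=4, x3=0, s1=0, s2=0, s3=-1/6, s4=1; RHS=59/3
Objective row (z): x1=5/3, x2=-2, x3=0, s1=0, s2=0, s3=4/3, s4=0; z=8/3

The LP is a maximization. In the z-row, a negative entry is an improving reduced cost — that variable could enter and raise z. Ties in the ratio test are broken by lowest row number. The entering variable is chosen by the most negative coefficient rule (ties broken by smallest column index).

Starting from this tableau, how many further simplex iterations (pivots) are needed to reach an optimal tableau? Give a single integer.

pivot: x2 in, s1 out → z = 70/9
No improving column remains; optimal.

1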